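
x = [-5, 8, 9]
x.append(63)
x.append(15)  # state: [-5, 8, 9, 63, 15]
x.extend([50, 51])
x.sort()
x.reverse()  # [63, 51, 50, 15, 9, 8, -5]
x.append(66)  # [63, 51, 50, 15, 9, 8, -5, 66]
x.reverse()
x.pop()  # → 63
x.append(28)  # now [66, -5, 8, 9, 15, 50, 51, 28]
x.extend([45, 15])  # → [66, -5, 8, 9, 15, 50, 51, 28, 45, 15]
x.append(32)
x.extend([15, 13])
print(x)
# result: [66, -5, 8, 9, 15, 50, 51, 28, 45, 15, 32, 15, 13]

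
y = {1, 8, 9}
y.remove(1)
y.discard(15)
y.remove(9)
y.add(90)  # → {8, 90}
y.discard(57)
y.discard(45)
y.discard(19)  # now {8, 90}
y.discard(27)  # {8, 90}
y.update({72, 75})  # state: {8, 72, 75, 90}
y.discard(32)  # {8, 72, 75, 90}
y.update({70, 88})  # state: {8, 70, 72, 75, 88, 90}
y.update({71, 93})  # {8, 70, 71, 72, 75, 88, 90, 93}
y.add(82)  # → {8, 70, 71, 72, 75, 82, 88, 90, 93}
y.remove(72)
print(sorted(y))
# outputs [8, 70, 71, 75, 82, 88, 90, 93]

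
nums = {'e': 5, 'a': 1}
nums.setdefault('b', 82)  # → 82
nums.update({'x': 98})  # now {'e': 5, 'a': 1, 'b': 82, 'x': 98}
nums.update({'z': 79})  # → {'e': 5, 'a': 1, 'b': 82, 'x': 98, 'z': 79}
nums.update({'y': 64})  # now {'e': 5, 'a': 1, 'b': 82, 'x': 98, 'z': 79, 'y': 64}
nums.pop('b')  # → 82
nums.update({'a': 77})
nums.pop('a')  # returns 77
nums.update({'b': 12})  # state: {'e': 5, 'x': 98, 'z': 79, 'y': 64, 'b': 12}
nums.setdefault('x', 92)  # 98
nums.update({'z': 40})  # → {'e': 5, 'x': 98, 'z': 40, 'y': 64, 'b': 12}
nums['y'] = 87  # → {'e': 5, 'x': 98, 'z': 40, 'y': 87, 'b': 12}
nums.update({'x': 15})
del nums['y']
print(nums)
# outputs {'e': 5, 'x': 15, 'z': 40, 'b': 12}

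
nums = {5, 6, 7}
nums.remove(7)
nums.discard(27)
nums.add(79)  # {5, 6, 79}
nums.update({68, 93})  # {5, 6, 68, 79, 93}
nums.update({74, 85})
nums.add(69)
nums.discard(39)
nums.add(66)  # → {5, 6, 66, 68, 69, 74, 79, 85, 93}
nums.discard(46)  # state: {5, 6, 66, 68, 69, 74, 79, 85, 93}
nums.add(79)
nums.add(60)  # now {5, 6, 60, 66, 68, 69, 74, 79, 85, 93}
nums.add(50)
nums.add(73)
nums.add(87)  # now {5, 6, 50, 60, 66, 68, 69, 73, 74, 79, 85, 87, 93}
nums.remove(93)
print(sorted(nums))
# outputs [5, 6, 50, 60, 66, 68, 69, 73, 74, 79, 85, 87]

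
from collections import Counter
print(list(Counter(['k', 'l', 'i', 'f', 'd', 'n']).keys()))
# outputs ['k', 'l', 'i', 'f', 'd', 'n']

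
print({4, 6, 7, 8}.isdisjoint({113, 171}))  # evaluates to True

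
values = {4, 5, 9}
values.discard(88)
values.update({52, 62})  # {4, 5, 9, 52, 62}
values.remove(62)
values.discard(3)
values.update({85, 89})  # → {4, 5, 9, 52, 85, 89}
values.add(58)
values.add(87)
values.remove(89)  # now {4, 5, 9, 52, 58, 85, 87}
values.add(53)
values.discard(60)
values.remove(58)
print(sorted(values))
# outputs [4, 5, 9, 52, 53, 85, 87]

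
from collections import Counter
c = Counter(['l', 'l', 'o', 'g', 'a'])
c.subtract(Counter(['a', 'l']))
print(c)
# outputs Counter({'l': 1, 'o': 1, 'g': 1, 'a': 0})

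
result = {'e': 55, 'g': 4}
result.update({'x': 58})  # {'e': 55, 'g': 4, 'x': 58}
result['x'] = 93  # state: {'e': 55, 'g': 4, 'x': 93}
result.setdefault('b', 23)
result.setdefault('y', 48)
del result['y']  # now {'e': 55, 'g': 4, 'x': 93, 'b': 23}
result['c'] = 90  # {'e': 55, 'g': 4, 'x': 93, 'b': 23, 'c': 90}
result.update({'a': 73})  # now {'e': 55, 'g': 4, 'x': 93, 'b': 23, 'c': 90, 'a': 73}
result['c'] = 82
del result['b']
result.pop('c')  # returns 82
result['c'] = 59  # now {'e': 55, 'g': 4, 'x': 93, 'a': 73, 'c': 59}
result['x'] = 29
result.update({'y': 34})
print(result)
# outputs {'e': 55, 'g': 4, 'x': 29, 'a': 73, 'c': 59, 'y': 34}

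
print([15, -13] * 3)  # [15, -13, 15, -13, 15, -13]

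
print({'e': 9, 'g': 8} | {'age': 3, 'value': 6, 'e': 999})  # {'e': 999, 'g': 8, 'age': 3, 'value': 6}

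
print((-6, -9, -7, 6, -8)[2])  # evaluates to -7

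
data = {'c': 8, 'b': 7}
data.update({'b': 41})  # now {'c': 8, 'b': 41}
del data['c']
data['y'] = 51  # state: {'b': 41, 'y': 51}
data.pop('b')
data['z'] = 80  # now {'y': 51, 'z': 80}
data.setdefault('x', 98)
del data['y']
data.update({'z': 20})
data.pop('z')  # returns 20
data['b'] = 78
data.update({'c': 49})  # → {'x': 98, 'b': 78, 'c': 49}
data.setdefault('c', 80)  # 49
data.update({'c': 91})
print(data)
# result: {'x': 98, 'b': 78, 'c': 91}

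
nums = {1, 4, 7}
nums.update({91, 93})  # {1, 4, 7, 91, 93}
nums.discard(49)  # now {1, 4, 7, 91, 93}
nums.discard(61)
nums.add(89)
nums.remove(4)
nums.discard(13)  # {1, 7, 89, 91, 93}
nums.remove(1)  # {7, 89, 91, 93}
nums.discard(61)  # {7, 89, 91, 93}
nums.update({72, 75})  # {7, 72, 75, 89, 91, 93}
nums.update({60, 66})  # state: {7, 60, 66, 72, 75, 89, 91, 93}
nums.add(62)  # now {7, 60, 62, 66, 72, 75, 89, 91, 93}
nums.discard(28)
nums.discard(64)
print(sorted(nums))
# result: [7, 60, 62, 66, 72, 75, 89, 91, 93]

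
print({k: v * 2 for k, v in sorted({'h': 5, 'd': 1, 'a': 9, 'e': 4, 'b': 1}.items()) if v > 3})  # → {'a': 18, 'e': 8, 'h': 10}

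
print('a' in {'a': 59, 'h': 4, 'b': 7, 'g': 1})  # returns True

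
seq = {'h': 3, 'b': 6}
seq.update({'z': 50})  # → {'h': 3, 'b': 6, 'z': 50}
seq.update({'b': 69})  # {'h': 3, 'b': 69, 'z': 50}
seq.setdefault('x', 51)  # 51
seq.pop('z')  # 50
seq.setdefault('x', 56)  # 51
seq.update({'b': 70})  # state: {'h': 3, 'b': 70, 'x': 51}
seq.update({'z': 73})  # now {'h': 3, 'b': 70, 'x': 51, 'z': 73}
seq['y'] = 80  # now {'h': 3, 'b': 70, 'x': 51, 'z': 73, 'y': 80}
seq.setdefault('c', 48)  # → 48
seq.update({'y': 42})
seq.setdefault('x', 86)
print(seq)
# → {'h': 3, 'b': 70, 'x': 51, 'z': 73, 'y': 42, 'c': 48}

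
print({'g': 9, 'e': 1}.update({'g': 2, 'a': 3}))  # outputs None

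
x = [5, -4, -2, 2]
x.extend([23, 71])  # [5, -4, -2, 2, 23, 71]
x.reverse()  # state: [71, 23, 2, -2, -4, 5]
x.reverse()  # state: [5, -4, -2, 2, 23, 71]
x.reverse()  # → [71, 23, 2, -2, -4, 5]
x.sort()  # [-4, -2, 2, 5, 23, 71]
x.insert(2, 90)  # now [-4, -2, 90, 2, 5, 23, 71]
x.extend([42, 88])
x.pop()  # 88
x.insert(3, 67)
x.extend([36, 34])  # [-4, -2, 90, 67, 2, 5, 23, 71, 42, 36, 34]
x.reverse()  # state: [34, 36, 42, 71, 23, 5, 2, 67, 90, -2, -4]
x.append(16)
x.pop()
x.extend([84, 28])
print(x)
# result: [34, 36, 42, 71, 23, 5, 2, 67, 90, -2, -4, 84, 28]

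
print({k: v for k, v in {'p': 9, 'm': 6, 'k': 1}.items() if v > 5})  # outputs {'p': 9, 'm': 6}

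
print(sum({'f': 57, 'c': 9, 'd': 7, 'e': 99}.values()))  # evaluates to 172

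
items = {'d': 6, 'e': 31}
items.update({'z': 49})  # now {'d': 6, 'e': 31, 'z': 49}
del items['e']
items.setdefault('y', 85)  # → 85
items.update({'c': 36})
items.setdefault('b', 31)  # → 31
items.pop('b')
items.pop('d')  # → 6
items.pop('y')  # 85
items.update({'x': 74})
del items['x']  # {'z': 49, 'c': 36}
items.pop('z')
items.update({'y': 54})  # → {'c': 36, 'y': 54}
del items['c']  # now {'y': 54}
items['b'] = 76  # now {'y': 54, 'b': 76}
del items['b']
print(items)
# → {'y': 54}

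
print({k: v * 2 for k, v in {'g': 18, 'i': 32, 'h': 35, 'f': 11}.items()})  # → {'g': 36, 'i': 64, 'h': 70, 'f': 22}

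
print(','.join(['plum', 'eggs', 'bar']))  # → plum,eggs,bar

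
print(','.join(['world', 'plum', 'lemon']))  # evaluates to world,plum,lemon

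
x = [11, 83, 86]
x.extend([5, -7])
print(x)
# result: [11, 83, 86, 5, -7]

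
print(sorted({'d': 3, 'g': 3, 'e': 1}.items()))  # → [('d', 3), ('e', 1), ('g', 3)]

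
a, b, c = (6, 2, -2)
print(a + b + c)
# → 6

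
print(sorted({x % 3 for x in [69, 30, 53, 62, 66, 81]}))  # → [0, 2]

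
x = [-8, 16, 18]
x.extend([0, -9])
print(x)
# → [-8, 16, 18, 0, -9]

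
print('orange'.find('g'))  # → 4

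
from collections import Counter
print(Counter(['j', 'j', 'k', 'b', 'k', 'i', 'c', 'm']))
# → Counter({'j': 2, 'k': 2, 'b': 1, 'i': 1, 'c': 1, 'm': 1})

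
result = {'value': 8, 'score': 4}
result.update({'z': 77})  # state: {'value': 8, 'score': 4, 'z': 77}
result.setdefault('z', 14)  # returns 77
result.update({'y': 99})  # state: {'value': 8, 'score': 4, 'z': 77, 'y': 99}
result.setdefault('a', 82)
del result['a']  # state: {'value': 8, 'score': 4, 'z': 77, 'y': 99}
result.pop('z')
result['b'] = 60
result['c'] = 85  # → {'value': 8, 'score': 4, 'y': 99, 'b': 60, 'c': 85}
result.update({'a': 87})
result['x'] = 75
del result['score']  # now {'value': 8, 'y': 99, 'b': 60, 'c': 85, 'a': 87, 'x': 75}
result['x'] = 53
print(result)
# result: {'value': 8, 'y': 99, 'b': 60, 'c': 85, 'a': 87, 'x': 53}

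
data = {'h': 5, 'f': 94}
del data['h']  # {'f': 94}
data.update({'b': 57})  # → {'f': 94, 'b': 57}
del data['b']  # {'f': 94}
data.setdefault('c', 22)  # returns 22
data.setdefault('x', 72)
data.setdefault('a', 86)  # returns 86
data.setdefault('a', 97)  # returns 86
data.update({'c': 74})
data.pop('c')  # 74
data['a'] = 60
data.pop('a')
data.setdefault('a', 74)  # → 74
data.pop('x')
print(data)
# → {'f': 94, 'a': 74}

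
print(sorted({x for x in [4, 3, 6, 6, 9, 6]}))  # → [3, 4, 6, 9]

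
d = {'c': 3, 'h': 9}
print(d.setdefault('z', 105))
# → 105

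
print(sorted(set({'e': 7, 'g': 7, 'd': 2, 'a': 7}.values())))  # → [2, 7]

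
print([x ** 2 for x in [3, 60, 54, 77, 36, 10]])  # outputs [9, 3600, 2916, 5929, 1296, 100]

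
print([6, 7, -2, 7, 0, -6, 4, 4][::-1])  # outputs [4, 4, -6, 0, 7, -2, 7, 6]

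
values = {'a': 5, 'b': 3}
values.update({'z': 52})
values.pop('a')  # 5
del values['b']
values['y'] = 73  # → {'z': 52, 'y': 73}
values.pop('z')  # 52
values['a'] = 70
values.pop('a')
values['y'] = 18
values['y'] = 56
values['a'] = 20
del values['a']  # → {'y': 56}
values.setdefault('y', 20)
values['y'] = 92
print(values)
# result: {'y': 92}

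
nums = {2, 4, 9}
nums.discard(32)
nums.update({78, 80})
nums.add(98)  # {2, 4, 9, 78, 80, 98}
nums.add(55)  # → {2, 4, 9, 55, 78, 80, 98}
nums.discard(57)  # {2, 4, 9, 55, 78, 80, 98}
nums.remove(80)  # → {2, 4, 9, 55, 78, 98}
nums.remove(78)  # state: {2, 4, 9, 55, 98}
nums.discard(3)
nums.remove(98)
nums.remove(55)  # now {2, 4, 9}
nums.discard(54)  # {2, 4, 9}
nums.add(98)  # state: {2, 4, 9, 98}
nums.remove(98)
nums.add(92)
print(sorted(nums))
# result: [2, 4, 9, 92]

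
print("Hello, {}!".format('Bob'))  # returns Hello, Bob!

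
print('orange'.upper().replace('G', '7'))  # ORAN7E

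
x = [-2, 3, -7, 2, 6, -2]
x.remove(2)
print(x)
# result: [-2, 3, -7, 6, -2]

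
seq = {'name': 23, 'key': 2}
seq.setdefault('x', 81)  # 81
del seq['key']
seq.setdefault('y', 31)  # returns 31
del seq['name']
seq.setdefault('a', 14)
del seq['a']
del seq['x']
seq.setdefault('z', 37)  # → 37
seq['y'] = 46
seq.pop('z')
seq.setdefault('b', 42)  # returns 42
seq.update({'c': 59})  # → {'y': 46, 'b': 42, 'c': 59}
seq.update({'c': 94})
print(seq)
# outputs {'y': 46, 'b': 42, 'c': 94}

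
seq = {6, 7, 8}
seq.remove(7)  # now {6, 8}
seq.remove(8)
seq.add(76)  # {6, 76}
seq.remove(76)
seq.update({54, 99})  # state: {6, 54, 99}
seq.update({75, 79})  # {6, 54, 75, 79, 99}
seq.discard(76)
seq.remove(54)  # {6, 75, 79, 99}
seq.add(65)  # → {6, 65, 75, 79, 99}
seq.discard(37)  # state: {6, 65, 75, 79, 99}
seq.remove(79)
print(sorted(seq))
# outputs [6, 65, 75, 99]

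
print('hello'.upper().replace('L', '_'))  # HE__O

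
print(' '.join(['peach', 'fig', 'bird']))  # peach fig bird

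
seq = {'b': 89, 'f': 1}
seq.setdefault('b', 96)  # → 89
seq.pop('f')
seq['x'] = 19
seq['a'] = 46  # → {'b': 89, 'x': 19, 'a': 46}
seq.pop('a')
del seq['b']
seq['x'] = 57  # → {'x': 57}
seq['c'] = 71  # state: {'x': 57, 'c': 71}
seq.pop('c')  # 71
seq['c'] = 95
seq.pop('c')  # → 95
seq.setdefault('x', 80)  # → 57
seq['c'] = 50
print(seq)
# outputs {'x': 57, 'c': 50}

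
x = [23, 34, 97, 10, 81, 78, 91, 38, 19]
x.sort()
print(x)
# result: [10, 19, 23, 34, 38, 78, 81, 91, 97]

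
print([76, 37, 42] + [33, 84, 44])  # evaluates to [76, 37, 42, 33, 84, 44]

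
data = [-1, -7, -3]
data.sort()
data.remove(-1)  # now [-7, -3]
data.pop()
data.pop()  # -7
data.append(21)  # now [21]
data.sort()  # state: [21]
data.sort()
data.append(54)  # [21, 54]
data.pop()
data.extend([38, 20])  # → [21, 38, 20]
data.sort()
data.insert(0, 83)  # [83, 20, 21, 38]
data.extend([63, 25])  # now [83, 20, 21, 38, 63, 25]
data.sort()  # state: [20, 21, 25, 38, 63, 83]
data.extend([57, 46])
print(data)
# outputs [20, 21, 25, 38, 63, 83, 57, 46]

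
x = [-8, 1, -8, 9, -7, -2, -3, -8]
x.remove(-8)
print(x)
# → [1, -8, 9, -7, -2, -3, -8]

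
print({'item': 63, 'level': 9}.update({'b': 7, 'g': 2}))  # None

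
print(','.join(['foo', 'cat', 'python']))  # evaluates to foo,cat,python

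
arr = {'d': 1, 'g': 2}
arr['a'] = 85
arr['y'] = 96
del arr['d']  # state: {'g': 2, 'a': 85, 'y': 96}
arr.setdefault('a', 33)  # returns 85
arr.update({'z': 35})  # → {'g': 2, 'a': 85, 'y': 96, 'z': 35}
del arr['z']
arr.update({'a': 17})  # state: {'g': 2, 'a': 17, 'y': 96}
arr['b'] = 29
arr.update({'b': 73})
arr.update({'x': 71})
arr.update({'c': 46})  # {'g': 2, 'a': 17, 'y': 96, 'b': 73, 'x': 71, 'c': 46}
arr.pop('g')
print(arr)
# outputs {'a': 17, 'y': 96, 'b': 73, 'x': 71, 'c': 46}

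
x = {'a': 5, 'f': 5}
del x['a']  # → {'f': 5}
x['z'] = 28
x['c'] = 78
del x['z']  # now {'f': 5, 'c': 78}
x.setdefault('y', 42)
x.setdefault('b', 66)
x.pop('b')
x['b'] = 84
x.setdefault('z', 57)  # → 57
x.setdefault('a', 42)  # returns 42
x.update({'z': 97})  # {'f': 5, 'c': 78, 'y': 42, 'b': 84, 'z': 97, 'a': 42}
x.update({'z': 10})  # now {'f': 5, 'c': 78, 'y': 42, 'b': 84, 'z': 10, 'a': 42}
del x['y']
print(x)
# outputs {'f': 5, 'c': 78, 'b': 84, 'z': 10, 'a': 42}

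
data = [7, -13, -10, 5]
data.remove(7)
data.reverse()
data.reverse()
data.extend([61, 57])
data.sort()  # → [-13, -10, 5, 57, 61]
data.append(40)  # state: [-13, -10, 5, 57, 61, 40]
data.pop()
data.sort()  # [-13, -10, 5, 57, 61]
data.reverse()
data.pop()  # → -13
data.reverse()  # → [-10, 5, 57, 61]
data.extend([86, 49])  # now [-10, 5, 57, 61, 86, 49]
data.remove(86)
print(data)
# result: [-10, 5, 57, 61, 49]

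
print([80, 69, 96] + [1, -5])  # [80, 69, 96, 1, -5]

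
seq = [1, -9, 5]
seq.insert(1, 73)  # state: [1, 73, -9, 5]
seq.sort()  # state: [-9, 1, 5, 73]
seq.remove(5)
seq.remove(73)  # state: [-9, 1]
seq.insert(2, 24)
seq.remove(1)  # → [-9, 24]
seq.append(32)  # [-9, 24, 32]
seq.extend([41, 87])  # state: [-9, 24, 32, 41, 87]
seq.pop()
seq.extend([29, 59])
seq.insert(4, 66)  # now [-9, 24, 32, 41, 66, 29, 59]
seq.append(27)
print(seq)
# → [-9, 24, 32, 41, 66, 29, 59, 27]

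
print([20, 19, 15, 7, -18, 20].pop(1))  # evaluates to 19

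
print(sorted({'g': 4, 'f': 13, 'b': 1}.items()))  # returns [('b', 1), ('f', 13), ('g', 4)]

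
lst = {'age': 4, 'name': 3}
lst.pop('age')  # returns 4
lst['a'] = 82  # {'name': 3, 'a': 82}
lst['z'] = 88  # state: {'name': 3, 'a': 82, 'z': 88}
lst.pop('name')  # 3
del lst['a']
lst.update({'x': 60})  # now {'z': 88, 'x': 60}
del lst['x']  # {'z': 88}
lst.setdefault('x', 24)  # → 24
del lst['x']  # {'z': 88}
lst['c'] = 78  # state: {'z': 88, 'c': 78}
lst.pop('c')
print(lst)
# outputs {'z': 88}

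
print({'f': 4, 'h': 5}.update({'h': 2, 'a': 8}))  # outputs None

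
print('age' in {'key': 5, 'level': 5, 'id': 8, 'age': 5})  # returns True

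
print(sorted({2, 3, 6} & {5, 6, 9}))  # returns [6]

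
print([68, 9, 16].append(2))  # None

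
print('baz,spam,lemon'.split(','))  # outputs ['baz', 'spam', 'lemon']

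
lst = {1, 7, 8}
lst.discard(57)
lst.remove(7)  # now {1, 8}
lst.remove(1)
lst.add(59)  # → {8, 59}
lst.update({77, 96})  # {8, 59, 77, 96}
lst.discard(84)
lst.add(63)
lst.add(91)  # {8, 59, 63, 77, 91, 96}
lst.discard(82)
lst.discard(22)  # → {8, 59, 63, 77, 91, 96}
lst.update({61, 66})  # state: {8, 59, 61, 63, 66, 77, 91, 96}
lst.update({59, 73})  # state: {8, 59, 61, 63, 66, 73, 77, 91, 96}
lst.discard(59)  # {8, 61, 63, 66, 73, 77, 91, 96}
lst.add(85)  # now {8, 61, 63, 66, 73, 77, 85, 91, 96}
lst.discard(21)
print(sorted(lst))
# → [8, 61, 63, 66, 73, 77, 85, 91, 96]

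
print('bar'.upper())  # BAR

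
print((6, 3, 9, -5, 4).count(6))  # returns 1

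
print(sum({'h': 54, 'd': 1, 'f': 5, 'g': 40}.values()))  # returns 100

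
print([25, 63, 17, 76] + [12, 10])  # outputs [25, 63, 17, 76, 12, 10]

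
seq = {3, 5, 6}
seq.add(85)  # {3, 5, 6, 85}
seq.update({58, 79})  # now {3, 5, 6, 58, 79, 85}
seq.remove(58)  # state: {3, 5, 6, 79, 85}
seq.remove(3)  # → {5, 6, 79, 85}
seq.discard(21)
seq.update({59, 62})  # {5, 6, 59, 62, 79, 85}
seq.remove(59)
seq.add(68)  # {5, 6, 62, 68, 79, 85}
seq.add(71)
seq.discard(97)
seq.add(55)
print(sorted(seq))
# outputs [5, 6, 55, 62, 68, 71, 79, 85]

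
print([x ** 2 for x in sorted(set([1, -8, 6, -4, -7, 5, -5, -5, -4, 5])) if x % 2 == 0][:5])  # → [64, 16, 36]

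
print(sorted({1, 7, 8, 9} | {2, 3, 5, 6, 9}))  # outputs [1, 2, 3, 5, 6, 7, 8, 9]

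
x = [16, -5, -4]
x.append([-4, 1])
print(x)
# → [16, -5, -4, [-4, 1]]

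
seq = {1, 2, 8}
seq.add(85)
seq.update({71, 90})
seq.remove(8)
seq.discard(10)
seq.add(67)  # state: {1, 2, 67, 71, 85, 90}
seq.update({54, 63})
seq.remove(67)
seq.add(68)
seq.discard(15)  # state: {1, 2, 54, 63, 68, 71, 85, 90}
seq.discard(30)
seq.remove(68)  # {1, 2, 54, 63, 71, 85, 90}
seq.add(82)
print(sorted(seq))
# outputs [1, 2, 54, 63, 71, 82, 85, 90]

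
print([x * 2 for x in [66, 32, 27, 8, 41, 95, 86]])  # [132, 64, 54, 16, 82, 190, 172]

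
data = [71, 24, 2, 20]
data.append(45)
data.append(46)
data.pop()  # 46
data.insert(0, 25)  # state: [25, 71, 24, 2, 20, 45]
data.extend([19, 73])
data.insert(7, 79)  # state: [25, 71, 24, 2, 20, 45, 19, 79, 73]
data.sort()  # [2, 19, 20, 24, 25, 45, 71, 73, 79]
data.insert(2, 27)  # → [2, 19, 27, 20, 24, 25, 45, 71, 73, 79]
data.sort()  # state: [2, 19, 20, 24, 25, 27, 45, 71, 73, 79]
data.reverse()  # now [79, 73, 71, 45, 27, 25, 24, 20, 19, 2]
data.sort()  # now [2, 19, 20, 24, 25, 27, 45, 71, 73, 79]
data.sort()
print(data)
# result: [2, 19, 20, 24, 25, 27, 45, 71, 73, 79]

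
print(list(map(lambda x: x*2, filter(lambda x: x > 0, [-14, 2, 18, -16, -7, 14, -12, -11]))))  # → [4, 36, 28]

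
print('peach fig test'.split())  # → ['peach', 'fig', 'test']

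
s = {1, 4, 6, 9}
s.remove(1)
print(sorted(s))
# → [4, 6, 9]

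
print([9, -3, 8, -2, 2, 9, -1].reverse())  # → None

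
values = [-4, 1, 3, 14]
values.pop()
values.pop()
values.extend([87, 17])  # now [-4, 1, 87, 17]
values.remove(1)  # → [-4, 87, 17]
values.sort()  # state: [-4, 17, 87]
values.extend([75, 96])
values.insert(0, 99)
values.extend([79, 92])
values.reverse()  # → [92, 79, 96, 75, 87, 17, -4, 99]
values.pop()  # 99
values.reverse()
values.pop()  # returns 92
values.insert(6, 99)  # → [-4, 17, 87, 75, 96, 79, 99]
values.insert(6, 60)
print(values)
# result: [-4, 17, 87, 75, 96, 79, 60, 99]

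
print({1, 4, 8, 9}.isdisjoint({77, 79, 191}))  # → True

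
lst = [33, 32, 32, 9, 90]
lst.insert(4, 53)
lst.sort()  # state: [9, 32, 32, 33, 53, 90]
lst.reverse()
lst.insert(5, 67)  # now [90, 53, 33, 32, 32, 67, 9]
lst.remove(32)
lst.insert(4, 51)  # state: [90, 53, 33, 32, 51, 67, 9]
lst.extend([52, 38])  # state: [90, 53, 33, 32, 51, 67, 9, 52, 38]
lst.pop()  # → 38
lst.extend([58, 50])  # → [90, 53, 33, 32, 51, 67, 9, 52, 58, 50]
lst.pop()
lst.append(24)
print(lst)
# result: [90, 53, 33, 32, 51, 67, 9, 52, 58, 24]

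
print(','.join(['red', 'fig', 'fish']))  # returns red,fig,fish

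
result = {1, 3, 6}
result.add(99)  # {1, 3, 6, 99}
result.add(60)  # {1, 3, 6, 60, 99}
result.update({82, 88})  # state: {1, 3, 6, 60, 82, 88, 99}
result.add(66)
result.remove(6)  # {1, 3, 60, 66, 82, 88, 99}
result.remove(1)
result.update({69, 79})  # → {3, 60, 66, 69, 79, 82, 88, 99}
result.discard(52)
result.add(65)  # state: {3, 60, 65, 66, 69, 79, 82, 88, 99}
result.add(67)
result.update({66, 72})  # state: {3, 60, 65, 66, 67, 69, 72, 79, 82, 88, 99}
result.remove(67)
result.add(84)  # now {3, 60, 65, 66, 69, 72, 79, 82, 84, 88, 99}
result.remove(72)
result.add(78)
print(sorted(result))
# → [3, 60, 65, 66, 69, 78, 79, 82, 84, 88, 99]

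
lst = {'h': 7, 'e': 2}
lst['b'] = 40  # {'h': 7, 'e': 2, 'b': 40}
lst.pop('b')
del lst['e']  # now {'h': 7}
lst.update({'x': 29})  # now {'h': 7, 'x': 29}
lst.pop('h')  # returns 7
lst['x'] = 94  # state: {'x': 94}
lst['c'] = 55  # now {'x': 94, 'c': 55}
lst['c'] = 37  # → {'x': 94, 'c': 37}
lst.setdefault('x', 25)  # 94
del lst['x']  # {'c': 37}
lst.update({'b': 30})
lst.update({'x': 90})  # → {'c': 37, 'b': 30, 'x': 90}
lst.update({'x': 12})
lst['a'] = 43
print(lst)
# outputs {'c': 37, 'b': 30, 'x': 12, 'a': 43}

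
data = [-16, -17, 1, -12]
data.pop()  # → -12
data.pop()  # 1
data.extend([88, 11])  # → [-16, -17, 88, 11]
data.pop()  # 11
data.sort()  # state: [-17, -16, 88]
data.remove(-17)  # [-16, 88]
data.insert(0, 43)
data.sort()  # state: [-16, 43, 88]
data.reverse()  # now [88, 43, -16]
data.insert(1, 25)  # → [88, 25, 43, -16]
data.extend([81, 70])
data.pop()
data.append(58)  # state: [88, 25, 43, -16, 81, 58]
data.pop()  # 58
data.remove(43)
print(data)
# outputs [88, 25, -16, 81]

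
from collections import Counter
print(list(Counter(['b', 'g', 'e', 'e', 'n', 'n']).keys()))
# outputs ['b', 'g', 'e', 'n']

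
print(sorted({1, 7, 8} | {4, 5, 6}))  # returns [1, 4, 5, 6, 7, 8]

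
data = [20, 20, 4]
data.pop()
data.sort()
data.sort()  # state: [20, 20]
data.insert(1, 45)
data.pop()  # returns 20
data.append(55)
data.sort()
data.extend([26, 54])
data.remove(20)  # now [45, 55, 26, 54]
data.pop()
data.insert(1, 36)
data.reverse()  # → [26, 55, 36, 45]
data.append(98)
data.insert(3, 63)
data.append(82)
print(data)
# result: [26, 55, 36, 63, 45, 98, 82]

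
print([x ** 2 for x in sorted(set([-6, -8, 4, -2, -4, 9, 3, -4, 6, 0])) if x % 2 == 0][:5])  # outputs [64, 36, 16, 4, 0]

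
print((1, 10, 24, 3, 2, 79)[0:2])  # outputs (1, 10)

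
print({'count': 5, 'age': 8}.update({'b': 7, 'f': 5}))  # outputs None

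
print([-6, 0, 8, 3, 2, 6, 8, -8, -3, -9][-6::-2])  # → [2, 8, -6]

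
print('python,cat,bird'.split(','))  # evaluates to ['python', 'cat', 'bird']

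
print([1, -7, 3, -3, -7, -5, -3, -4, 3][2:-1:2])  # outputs [3, -7, -3]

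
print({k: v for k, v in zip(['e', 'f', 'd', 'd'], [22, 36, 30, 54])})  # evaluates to {'e': 22, 'f': 36, 'd': 54}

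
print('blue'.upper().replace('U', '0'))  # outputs BL0E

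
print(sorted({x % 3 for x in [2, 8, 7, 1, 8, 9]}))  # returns [0, 1, 2]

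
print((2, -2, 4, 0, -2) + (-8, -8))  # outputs (2, -2, 4, 0, -2, -8, -8)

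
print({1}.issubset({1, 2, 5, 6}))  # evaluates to True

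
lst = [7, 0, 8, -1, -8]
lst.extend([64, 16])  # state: [7, 0, 8, -1, -8, 64, 16]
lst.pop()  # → 16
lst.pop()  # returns 64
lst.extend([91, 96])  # [7, 0, 8, -1, -8, 91, 96]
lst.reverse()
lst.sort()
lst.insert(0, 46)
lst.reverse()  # [96, 91, 8, 7, 0, -1, -8, 46]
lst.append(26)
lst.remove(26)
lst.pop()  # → 46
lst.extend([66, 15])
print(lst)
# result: [96, 91, 8, 7, 0, -1, -8, 66, 15]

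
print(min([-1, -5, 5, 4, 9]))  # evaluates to -5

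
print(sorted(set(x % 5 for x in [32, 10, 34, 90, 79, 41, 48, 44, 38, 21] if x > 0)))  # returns [0, 1, 2, 3, 4]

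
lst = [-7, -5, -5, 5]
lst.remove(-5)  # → [-7, -5, 5]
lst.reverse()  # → [5, -5, -7]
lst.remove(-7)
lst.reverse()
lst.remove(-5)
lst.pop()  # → 5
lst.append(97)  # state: [97]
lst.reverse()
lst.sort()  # [97]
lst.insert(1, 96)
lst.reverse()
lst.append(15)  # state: [96, 97, 15]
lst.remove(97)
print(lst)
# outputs [96, 15]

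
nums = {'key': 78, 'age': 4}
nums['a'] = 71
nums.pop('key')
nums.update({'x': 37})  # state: {'age': 4, 'a': 71, 'x': 37}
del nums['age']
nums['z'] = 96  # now {'a': 71, 'x': 37, 'z': 96}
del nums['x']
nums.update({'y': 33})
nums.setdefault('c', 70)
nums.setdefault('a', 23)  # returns 71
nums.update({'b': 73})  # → {'a': 71, 'z': 96, 'y': 33, 'c': 70, 'b': 73}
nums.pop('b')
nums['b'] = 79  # {'a': 71, 'z': 96, 'y': 33, 'c': 70, 'b': 79}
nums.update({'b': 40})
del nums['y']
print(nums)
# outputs {'a': 71, 'z': 96, 'c': 70, 'b': 40}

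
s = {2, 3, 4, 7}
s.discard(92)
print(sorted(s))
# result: [2, 3, 4, 7]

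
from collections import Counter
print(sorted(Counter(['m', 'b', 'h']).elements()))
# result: ['b', 'h', 'm']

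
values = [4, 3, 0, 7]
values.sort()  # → [0, 3, 4, 7]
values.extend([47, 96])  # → [0, 3, 4, 7, 47, 96]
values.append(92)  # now [0, 3, 4, 7, 47, 96, 92]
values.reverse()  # [92, 96, 47, 7, 4, 3, 0]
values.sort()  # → [0, 3, 4, 7, 47, 92, 96]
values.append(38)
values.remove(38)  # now [0, 3, 4, 7, 47, 92, 96]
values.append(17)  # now [0, 3, 4, 7, 47, 92, 96, 17]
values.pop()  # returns 17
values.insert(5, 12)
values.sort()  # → [0, 3, 4, 7, 12, 47, 92, 96]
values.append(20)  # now [0, 3, 4, 7, 12, 47, 92, 96, 20]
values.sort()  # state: [0, 3, 4, 7, 12, 20, 47, 92, 96]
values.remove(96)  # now [0, 3, 4, 7, 12, 20, 47, 92]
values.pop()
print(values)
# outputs [0, 3, 4, 7, 12, 20, 47]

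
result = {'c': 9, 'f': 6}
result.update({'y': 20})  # {'c': 9, 'f': 6, 'y': 20}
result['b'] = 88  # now {'c': 9, 'f': 6, 'y': 20, 'b': 88}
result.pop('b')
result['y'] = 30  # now {'c': 9, 'f': 6, 'y': 30}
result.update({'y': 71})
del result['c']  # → {'f': 6, 'y': 71}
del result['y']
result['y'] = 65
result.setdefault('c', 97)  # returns 97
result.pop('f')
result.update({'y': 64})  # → {'y': 64, 'c': 97}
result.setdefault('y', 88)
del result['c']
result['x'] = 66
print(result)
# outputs {'y': 64, 'x': 66}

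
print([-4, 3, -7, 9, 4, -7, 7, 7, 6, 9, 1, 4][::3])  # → [-4, 9, 7, 9]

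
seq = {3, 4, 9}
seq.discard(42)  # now {3, 4, 9}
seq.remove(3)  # {4, 9}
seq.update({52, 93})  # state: {4, 9, 52, 93}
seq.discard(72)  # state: {4, 9, 52, 93}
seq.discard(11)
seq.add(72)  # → {4, 9, 52, 72, 93}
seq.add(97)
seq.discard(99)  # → {4, 9, 52, 72, 93, 97}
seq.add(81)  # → {4, 9, 52, 72, 81, 93, 97}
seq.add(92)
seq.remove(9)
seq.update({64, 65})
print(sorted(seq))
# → [4, 52, 64, 65, 72, 81, 92, 93, 97]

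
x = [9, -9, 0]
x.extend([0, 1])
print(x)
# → [9, -9, 0, 0, 1]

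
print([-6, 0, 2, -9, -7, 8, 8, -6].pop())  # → -6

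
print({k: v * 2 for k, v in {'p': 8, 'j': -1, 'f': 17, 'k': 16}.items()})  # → {'p': 16, 'j': -2, 'f': 34, 'k': 32}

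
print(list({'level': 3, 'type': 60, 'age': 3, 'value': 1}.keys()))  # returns ['level', 'type', 'age', 'value']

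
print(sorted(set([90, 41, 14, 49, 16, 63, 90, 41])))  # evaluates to [14, 16, 41, 49, 63, 90]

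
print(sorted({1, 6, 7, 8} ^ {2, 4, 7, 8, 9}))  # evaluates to [1, 2, 4, 6, 9]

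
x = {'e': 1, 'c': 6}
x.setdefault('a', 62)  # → 62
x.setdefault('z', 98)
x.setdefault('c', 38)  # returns 6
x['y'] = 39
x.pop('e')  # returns 1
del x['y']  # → {'c': 6, 'a': 62, 'z': 98}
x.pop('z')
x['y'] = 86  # {'c': 6, 'a': 62, 'y': 86}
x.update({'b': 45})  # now {'c': 6, 'a': 62, 'y': 86, 'b': 45}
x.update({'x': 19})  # {'c': 6, 'a': 62, 'y': 86, 'b': 45, 'x': 19}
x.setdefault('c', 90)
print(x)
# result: {'c': 6, 'a': 62, 'y': 86, 'b': 45, 'x': 19}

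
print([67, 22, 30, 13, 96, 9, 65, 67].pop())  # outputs 67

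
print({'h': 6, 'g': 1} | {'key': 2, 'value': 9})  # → {'h': 6, 'g': 1, 'key': 2, 'value': 9}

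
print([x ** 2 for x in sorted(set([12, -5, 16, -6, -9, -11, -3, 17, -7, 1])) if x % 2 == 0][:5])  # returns [36, 144, 256]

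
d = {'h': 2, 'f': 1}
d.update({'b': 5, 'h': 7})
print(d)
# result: {'h': 7, 'f': 1, 'b': 5}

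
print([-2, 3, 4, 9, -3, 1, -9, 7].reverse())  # None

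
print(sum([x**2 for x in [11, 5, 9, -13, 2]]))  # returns 400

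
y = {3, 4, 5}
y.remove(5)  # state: {3, 4}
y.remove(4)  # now {3}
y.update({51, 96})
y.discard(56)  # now {3, 51, 96}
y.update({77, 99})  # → {3, 51, 77, 96, 99}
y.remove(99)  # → {3, 51, 77, 96}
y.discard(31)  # {3, 51, 77, 96}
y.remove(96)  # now {3, 51, 77}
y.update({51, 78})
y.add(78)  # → {3, 51, 77, 78}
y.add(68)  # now {3, 51, 68, 77, 78}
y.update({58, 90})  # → {3, 51, 58, 68, 77, 78, 90}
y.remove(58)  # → {3, 51, 68, 77, 78, 90}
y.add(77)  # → {3, 51, 68, 77, 78, 90}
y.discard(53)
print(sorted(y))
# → [3, 51, 68, 77, 78, 90]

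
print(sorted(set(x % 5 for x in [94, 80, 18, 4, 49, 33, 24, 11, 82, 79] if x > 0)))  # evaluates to [0, 1, 2, 3, 4]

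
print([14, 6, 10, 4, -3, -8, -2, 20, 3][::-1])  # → [3, 20, -2, -8, -3, 4, 10, 6, 14]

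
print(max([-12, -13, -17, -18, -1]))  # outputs -1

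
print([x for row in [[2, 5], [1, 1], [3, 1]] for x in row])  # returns [2, 5, 1, 1, 3, 1]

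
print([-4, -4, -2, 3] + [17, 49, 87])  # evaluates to [-4, -4, -2, 3, 17, 49, 87]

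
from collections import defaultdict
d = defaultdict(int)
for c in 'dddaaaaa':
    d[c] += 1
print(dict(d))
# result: {'d': 3, 'a': 5}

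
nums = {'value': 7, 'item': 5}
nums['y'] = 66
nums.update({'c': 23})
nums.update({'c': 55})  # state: {'value': 7, 'item': 5, 'y': 66, 'c': 55}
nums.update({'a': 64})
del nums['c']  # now {'value': 7, 'item': 5, 'y': 66, 'a': 64}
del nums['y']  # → {'value': 7, 'item': 5, 'a': 64}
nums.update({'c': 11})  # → {'value': 7, 'item': 5, 'a': 64, 'c': 11}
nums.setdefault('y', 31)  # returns 31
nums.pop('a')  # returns 64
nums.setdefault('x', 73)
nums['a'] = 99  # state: {'value': 7, 'item': 5, 'c': 11, 'y': 31, 'x': 73, 'a': 99}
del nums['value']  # {'item': 5, 'c': 11, 'y': 31, 'x': 73, 'a': 99}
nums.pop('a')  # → 99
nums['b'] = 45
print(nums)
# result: {'item': 5, 'c': 11, 'y': 31, 'x': 73, 'b': 45}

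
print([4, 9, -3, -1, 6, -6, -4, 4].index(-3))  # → 2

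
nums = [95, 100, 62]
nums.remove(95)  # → [100, 62]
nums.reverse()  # [62, 100]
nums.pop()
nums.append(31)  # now [62, 31]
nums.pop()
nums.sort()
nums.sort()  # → [62]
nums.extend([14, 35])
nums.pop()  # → 35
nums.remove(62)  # [14]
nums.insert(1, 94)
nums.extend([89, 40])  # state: [14, 94, 89, 40]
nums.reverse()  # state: [40, 89, 94, 14]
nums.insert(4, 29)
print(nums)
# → [40, 89, 94, 14, 29]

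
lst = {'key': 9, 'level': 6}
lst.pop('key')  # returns 9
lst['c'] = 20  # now {'level': 6, 'c': 20}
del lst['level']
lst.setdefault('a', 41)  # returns 41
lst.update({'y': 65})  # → {'c': 20, 'a': 41, 'y': 65}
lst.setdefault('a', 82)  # 41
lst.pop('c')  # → 20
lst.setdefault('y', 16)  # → 65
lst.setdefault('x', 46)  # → 46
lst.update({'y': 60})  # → {'a': 41, 'y': 60, 'x': 46}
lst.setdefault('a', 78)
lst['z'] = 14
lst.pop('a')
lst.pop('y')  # 60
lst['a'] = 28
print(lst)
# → {'x': 46, 'z': 14, 'a': 28}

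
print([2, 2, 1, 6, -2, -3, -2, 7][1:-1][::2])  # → [2, 6, -3]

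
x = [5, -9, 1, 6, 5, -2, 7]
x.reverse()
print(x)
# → [7, -2, 5, 6, 1, -9, 5]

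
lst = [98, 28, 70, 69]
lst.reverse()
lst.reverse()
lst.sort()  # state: [28, 69, 70, 98]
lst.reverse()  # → [98, 70, 69, 28]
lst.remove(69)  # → [98, 70, 28]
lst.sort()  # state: [28, 70, 98]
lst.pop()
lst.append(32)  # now [28, 70, 32]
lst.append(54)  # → [28, 70, 32, 54]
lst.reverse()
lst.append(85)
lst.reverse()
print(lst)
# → [85, 28, 70, 32, 54]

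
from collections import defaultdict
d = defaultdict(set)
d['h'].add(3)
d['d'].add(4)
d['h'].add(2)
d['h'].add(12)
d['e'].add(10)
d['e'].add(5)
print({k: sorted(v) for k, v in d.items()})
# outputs {'h': [2, 3, 12], 'd': [4], 'e': [5, 10]}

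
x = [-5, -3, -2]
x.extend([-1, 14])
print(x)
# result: [-5, -3, -2, -1, 14]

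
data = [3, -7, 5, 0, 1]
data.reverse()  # [1, 0, 5, -7, 3]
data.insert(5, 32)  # [1, 0, 5, -7, 3, 32]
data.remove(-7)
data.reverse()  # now [32, 3, 5, 0, 1]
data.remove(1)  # [32, 3, 5, 0]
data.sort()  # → [0, 3, 5, 32]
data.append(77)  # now [0, 3, 5, 32, 77]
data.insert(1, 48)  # [0, 48, 3, 5, 32, 77]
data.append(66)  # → [0, 48, 3, 5, 32, 77, 66]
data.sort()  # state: [0, 3, 5, 32, 48, 66, 77]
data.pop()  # 77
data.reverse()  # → [66, 48, 32, 5, 3, 0]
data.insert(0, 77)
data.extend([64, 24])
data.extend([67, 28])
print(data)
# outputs [77, 66, 48, 32, 5, 3, 0, 64, 24, 67, 28]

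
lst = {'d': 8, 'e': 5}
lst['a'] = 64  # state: {'d': 8, 'e': 5, 'a': 64}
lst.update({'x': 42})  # {'d': 8, 'e': 5, 'a': 64, 'x': 42}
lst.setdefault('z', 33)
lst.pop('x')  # 42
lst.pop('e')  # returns 5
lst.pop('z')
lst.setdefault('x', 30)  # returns 30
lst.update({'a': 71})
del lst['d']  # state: {'a': 71, 'x': 30}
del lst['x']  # {'a': 71}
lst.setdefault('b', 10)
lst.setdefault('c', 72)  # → 72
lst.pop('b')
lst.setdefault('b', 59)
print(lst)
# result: {'a': 71, 'c': 72, 'b': 59}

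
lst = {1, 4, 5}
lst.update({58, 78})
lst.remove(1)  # {4, 5, 58, 78}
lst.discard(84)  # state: {4, 5, 58, 78}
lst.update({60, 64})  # {4, 5, 58, 60, 64, 78}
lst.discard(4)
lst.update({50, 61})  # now {5, 50, 58, 60, 61, 64, 78}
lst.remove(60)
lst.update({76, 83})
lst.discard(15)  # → {5, 50, 58, 61, 64, 76, 78, 83}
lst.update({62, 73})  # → {5, 50, 58, 61, 62, 64, 73, 76, 78, 83}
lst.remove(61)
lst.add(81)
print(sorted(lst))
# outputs [5, 50, 58, 62, 64, 73, 76, 78, 81, 83]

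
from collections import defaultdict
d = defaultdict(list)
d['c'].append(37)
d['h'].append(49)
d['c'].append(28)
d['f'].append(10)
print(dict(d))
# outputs {'c': [37, 28], 'h': [49], 'f': [10]}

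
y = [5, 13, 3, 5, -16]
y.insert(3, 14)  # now [5, 13, 3, 14, 5, -16]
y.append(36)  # [5, 13, 3, 14, 5, -16, 36]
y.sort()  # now [-16, 3, 5, 5, 13, 14, 36]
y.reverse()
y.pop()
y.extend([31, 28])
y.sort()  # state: [3, 5, 5, 13, 14, 28, 31, 36]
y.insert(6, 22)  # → [3, 5, 5, 13, 14, 28, 22, 31, 36]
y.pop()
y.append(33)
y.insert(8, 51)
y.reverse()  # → [33, 51, 31, 22, 28, 14, 13, 5, 5, 3]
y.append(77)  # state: [33, 51, 31, 22, 28, 14, 13, 5, 5, 3, 77]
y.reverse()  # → [77, 3, 5, 5, 13, 14, 28, 22, 31, 51, 33]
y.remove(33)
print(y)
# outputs [77, 3, 5, 5, 13, 14, 28, 22, 31, 51]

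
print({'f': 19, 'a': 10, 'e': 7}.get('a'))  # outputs 10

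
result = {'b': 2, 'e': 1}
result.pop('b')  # 2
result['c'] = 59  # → {'e': 1, 'c': 59}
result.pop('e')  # 1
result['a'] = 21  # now {'c': 59, 'a': 21}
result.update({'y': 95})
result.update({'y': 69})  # {'c': 59, 'a': 21, 'y': 69}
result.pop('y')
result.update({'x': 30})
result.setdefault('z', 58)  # 58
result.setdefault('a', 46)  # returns 21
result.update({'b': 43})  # {'c': 59, 'a': 21, 'x': 30, 'z': 58, 'b': 43}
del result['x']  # {'c': 59, 'a': 21, 'z': 58, 'b': 43}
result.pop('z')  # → 58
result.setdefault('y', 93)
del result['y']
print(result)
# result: {'c': 59, 'a': 21, 'b': 43}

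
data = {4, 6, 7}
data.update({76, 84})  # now {4, 6, 7, 76, 84}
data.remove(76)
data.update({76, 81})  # {4, 6, 7, 76, 81, 84}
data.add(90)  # {4, 6, 7, 76, 81, 84, 90}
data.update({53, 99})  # {4, 6, 7, 53, 76, 81, 84, 90, 99}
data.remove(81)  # {4, 6, 7, 53, 76, 84, 90, 99}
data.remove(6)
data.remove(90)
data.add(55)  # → {4, 7, 53, 55, 76, 84, 99}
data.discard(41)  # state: {4, 7, 53, 55, 76, 84, 99}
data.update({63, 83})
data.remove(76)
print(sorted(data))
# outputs [4, 7, 53, 55, 63, 83, 84, 99]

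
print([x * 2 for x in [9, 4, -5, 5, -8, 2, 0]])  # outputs [18, 8, -10, 10, -16, 4, 0]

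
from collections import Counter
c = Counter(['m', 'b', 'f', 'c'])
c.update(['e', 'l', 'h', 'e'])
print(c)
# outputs Counter({'e': 2, 'm': 1, 'b': 1, 'f': 1, 'c': 1, 'l': 1, 'h': 1})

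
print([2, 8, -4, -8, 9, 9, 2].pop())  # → 2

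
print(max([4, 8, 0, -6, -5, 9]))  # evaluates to 9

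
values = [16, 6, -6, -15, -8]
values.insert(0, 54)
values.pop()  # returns -8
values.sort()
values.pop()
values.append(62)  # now [-15, -6, 6, 16, 62]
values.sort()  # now [-15, -6, 6, 16, 62]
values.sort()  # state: [-15, -6, 6, 16, 62]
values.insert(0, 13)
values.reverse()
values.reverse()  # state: [13, -15, -6, 6, 16, 62]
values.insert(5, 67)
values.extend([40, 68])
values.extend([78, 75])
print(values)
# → [13, -15, -6, 6, 16, 67, 62, 40, 68, 78, 75]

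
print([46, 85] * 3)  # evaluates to [46, 85, 46, 85, 46, 85]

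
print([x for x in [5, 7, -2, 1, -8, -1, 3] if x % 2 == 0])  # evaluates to [-2, -8]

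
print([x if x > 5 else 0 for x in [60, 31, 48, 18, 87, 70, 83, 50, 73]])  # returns [60, 31, 48, 18, 87, 70, 83, 50, 73]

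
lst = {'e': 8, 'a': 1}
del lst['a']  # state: {'e': 8}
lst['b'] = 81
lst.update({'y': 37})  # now {'e': 8, 'b': 81, 'y': 37}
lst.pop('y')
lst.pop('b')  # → 81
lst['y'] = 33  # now {'e': 8, 'y': 33}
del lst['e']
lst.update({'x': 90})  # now {'y': 33, 'x': 90}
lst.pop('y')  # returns 33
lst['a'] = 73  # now {'x': 90, 'a': 73}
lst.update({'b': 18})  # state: {'x': 90, 'a': 73, 'b': 18}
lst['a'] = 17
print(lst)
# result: {'x': 90, 'a': 17, 'b': 18}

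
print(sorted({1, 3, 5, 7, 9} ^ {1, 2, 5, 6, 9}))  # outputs [2, 3, 6, 7]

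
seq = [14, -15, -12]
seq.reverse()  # [-12, -15, 14]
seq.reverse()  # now [14, -15, -12]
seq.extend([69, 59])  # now [14, -15, -12, 69, 59]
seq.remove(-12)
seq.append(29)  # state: [14, -15, 69, 59, 29]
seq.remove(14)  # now [-15, 69, 59, 29]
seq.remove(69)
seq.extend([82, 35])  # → [-15, 59, 29, 82, 35]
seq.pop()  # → 35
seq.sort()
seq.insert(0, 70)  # [70, -15, 29, 59, 82]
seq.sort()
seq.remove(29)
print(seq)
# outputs [-15, 59, 70, 82]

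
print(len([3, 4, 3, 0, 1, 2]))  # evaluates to 6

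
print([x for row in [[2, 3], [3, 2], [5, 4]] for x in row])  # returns [2, 3, 3, 2, 5, 4]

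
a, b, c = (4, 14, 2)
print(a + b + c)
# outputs 20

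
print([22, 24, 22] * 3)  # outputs [22, 24, 22, 22, 24, 22, 22, 24, 22]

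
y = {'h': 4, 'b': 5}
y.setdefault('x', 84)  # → 84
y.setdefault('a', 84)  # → 84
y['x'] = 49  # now {'h': 4, 'b': 5, 'x': 49, 'a': 84}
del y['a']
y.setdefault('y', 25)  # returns 25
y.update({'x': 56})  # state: {'h': 4, 'b': 5, 'x': 56, 'y': 25}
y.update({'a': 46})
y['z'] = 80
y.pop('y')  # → 25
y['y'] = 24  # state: {'h': 4, 'b': 5, 'x': 56, 'a': 46, 'z': 80, 'y': 24}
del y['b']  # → {'h': 4, 'x': 56, 'a': 46, 'z': 80, 'y': 24}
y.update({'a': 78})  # {'h': 4, 'x': 56, 'a': 78, 'z': 80, 'y': 24}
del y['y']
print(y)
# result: {'h': 4, 'x': 56, 'a': 78, 'z': 80}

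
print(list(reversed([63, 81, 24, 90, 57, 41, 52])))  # [52, 41, 57, 90, 24, 81, 63]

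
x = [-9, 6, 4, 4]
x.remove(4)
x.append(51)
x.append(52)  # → [-9, 6, 4, 51, 52]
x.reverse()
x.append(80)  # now [52, 51, 4, 6, -9, 80]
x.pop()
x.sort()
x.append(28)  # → [-9, 4, 6, 51, 52, 28]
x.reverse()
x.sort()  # [-9, 4, 6, 28, 51, 52]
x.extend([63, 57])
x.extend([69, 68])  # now [-9, 4, 6, 28, 51, 52, 63, 57, 69, 68]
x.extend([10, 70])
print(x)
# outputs [-9, 4, 6, 28, 51, 52, 63, 57, 69, 68, 10, 70]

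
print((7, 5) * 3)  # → (7, 5, 7, 5, 7, 5)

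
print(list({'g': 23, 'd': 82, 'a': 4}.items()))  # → [('g', 23), ('d', 82), ('a', 4)]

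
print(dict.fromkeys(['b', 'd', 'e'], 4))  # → {'b': 4, 'd': 4, 'e': 4}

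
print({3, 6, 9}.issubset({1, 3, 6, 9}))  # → True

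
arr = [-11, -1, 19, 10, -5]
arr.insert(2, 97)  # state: [-11, -1, 97, 19, 10, -5]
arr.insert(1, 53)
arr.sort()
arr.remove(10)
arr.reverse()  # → [97, 53, 19, -1, -5, -11]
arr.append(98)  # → [97, 53, 19, -1, -5, -11, 98]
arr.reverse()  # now [98, -11, -5, -1, 19, 53, 97]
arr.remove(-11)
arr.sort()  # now [-5, -1, 19, 53, 97, 98]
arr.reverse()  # [98, 97, 53, 19, -1, -5]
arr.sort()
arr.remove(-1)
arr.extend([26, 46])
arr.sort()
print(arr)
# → [-5, 19, 26, 46, 53, 97, 98]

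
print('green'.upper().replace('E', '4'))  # GR44N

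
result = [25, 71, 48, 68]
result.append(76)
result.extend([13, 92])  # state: [25, 71, 48, 68, 76, 13, 92]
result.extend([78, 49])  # [25, 71, 48, 68, 76, 13, 92, 78, 49]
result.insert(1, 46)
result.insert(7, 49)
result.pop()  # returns 49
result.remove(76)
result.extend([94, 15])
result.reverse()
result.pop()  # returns 25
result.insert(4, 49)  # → [15, 94, 78, 92, 49, 49, 13, 68, 48, 71, 46]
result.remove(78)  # [15, 94, 92, 49, 49, 13, 68, 48, 71, 46]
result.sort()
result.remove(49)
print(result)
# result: [13, 15, 46, 48, 49, 68, 71, 92, 94]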